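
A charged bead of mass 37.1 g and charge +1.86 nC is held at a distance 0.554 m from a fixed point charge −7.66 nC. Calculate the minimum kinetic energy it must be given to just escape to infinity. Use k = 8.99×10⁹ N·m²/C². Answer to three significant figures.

2.31×10⁻⁷ J

To just escape, total mechanical energy must reach zero at infinity: ½mv²_min + U = 0, so ½mv²_min = −U = |kQq|/r.
|U| = |kQq|/r = (8.99×10⁹ N·m²/C²)(7.66×10⁻⁹)(1.86×10⁻⁹)/(0.554) = 2.31×10⁻⁷ J.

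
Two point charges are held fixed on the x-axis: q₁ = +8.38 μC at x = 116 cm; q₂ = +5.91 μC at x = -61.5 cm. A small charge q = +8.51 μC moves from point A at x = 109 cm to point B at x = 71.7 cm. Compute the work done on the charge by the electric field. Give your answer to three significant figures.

The work done by the electric force is W_field = −ΔU = −q(V_B − V_A) = q(V_A − V_B).
At A: distances to the source charges are 0.0700 m, 1.71 m; V_A = Σ kqᵢ/rᵢ = 1.11×10⁶ V.
At B: distances to the source charges are 0.443 m, 1.33 m; V_B = Σ kqᵢ/rᵢ = 2.10×10⁵ V.
ΔV = V_B − V_A = -8.97×10⁵ V.
W_field = −qΔV = −(8.51×10⁻⁶ C)(-8.97×10⁵ V) = 7.64 J.

7.64 J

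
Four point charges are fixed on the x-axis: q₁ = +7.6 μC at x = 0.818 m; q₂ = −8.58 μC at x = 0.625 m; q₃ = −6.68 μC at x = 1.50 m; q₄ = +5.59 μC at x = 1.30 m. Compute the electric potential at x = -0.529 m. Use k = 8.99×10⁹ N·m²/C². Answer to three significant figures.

Electric potential is a scalar, so the contributions from each charge add algebraically: V = Σ kqᵢ/rᵢ.
Distances from the field point to each charge: r₁ = 1.35 m, r₂ = 1.15 m, r₃ = 2.03 m, r₄ = 1.83 m.
V = k[(7.60×10⁻⁶)/(1.35) + (-8.58×10⁻⁶)/(1.15) + (-6.68×10⁻⁶)/(2.03) + (5.59×10⁻⁶)/(1.83)] = -1.82×10⁴ V.

-1.82×10⁴ V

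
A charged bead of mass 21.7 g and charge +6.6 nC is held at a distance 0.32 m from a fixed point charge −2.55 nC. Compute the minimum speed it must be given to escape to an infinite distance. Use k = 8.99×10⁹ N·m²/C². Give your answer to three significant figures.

6.60×10⁻³ m/s

To just escape, total mechanical energy must reach zero at infinity: ½mv²_min + U = 0, so ½mv²_min = −U = |kQq|/r.
|U| = |kQq|/r = (8.99×10⁹ N·m²/C²)(2.55×10⁻⁹)(6.60×10⁻⁹)/(0.320) = 4.73×10⁻⁷ J.
v_min = √(2|U|/m) = √(2·4.73×10⁻⁷/0.0217) = 6.60×10⁻³ m/s.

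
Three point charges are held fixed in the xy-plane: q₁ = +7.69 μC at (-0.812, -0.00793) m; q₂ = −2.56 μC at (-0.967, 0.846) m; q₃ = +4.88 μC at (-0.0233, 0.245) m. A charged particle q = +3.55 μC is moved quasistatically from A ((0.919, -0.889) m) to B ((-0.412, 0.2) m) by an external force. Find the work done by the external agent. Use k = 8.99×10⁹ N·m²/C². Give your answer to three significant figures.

For quasistatic motion the external work equals the change in potential energy: W_ext = qΔV = q(V_B − V_A).
At A: distances to the source charges are 1.94 m, 2.56 m, 1.47 m; V_A = Σ kqᵢ/rᵢ = 5.64×10⁴ V.
At B: distances to the source charges are 0.451 m, 0.852 m, 0.391 m; V_B = Σ kqᵢ/rᵢ = 2.38×10⁵ V.
ΔV = V_B − V_A = 1.82×10⁵ V.
W_ext = qΔV = (3.55×10⁻⁶ C)(1.82×10⁵ V) = 0.646 J.

0.646 J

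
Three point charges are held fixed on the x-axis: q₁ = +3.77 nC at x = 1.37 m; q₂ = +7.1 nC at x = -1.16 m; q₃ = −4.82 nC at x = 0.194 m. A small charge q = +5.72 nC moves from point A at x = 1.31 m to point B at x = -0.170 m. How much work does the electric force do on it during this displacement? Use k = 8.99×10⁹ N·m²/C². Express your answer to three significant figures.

3.34×10⁻⁶ J

The work done by the electric force is W_field = −ΔU = −q(V_B − V_A) = q(V_A − V_B).
At A: distances to the source charges are 0.0600 m, 2.47 m, 1.12 m; V_A = Σ kqᵢ/rᵢ = 552 V.
At B: distances to the source charges are 1.54 m, 0.990 m, 0.364 m; V_B = Σ kqᵢ/rᵢ = -32.6 V.
ΔV = V_B − V_A = -584 V.
W_field = −qΔV = −(5.72×10⁻⁹ C)(-584 V) = 3.34×10⁻⁶ J.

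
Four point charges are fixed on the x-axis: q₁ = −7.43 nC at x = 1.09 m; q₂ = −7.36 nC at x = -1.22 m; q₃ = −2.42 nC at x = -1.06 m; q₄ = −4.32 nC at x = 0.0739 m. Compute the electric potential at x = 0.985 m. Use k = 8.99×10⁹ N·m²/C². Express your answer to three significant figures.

Electric potential is a scalar, so the contributions from each charge add algebraically: V = Σ kqᵢ/rᵢ.
Distances from the field point to each charge: r₁ = 0.105 m, r₂ = 2.21 m, r₃ = 2.04 m, r₄ = 0.911 m.
V = k[(-7.43×10⁻⁹)/(0.105) + (-7.36×10⁻⁹)/(2.21) + (-2.42×10⁻⁹)/(2.04) + (-4.32×10⁻⁹)/(0.911)] = -719 V.

-719 V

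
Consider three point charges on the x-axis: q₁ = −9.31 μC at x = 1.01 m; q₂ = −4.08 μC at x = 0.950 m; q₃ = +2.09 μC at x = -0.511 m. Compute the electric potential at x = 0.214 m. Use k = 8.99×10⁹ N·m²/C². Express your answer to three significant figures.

-1.29×10⁵ V

Electric potential is a scalar, so the contributions from each charge add algebraically: V = Σ kqᵢ/rᵢ.
Distances from the field point to each charge: r₁ = 0.796 m, r₂ = 0.736 m, r₃ = 0.725 m.
V = k[(-9.31×10⁻⁶)/(0.796) + (-4.08×10⁻⁶)/(0.736) + (2.09×10⁻⁶)/(0.725)] = -1.29×10⁵ V.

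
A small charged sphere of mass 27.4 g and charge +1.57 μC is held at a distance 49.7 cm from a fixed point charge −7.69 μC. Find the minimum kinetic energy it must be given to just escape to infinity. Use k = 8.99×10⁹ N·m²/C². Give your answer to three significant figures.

To just escape, total mechanical energy must reach zero at infinity: ½mv²_min + U = 0, so ½mv²_min = −U = |kQq|/r.
|U| = |kQq|/r = (8.99×10⁹ N·m²/C²)(7.69×10⁻⁶)(1.57×10⁻⁶)/(0.497) = 0.218 J.

0.218 J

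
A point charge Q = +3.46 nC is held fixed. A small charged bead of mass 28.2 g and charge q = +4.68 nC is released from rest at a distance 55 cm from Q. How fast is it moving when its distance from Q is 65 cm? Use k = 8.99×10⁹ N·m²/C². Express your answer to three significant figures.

1.70×10⁻³ m/s

Only the electrostatic force acts, so mechanical energy is conserved: ½mv² = U₁ − U₂ = kQq(1/r₁ − 1/r₂).
U₁ − U₂ = (8.99×10⁹ N·m²/C²)(3.46×10⁻⁹ C)(4.68×10⁻⁹ C)(1/0.550 − 1/0.650) = 4.07×10⁻⁸ J.
v = √(2·4.07×10⁻⁸/0.0282) = 1.70×10⁻³ m/s.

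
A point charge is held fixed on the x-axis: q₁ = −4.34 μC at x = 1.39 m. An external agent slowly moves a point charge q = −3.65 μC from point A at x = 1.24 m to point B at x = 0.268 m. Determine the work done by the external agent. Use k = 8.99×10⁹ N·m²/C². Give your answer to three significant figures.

For quasistatic motion the external work equals the change in potential energy: W_ext = qΔV = q(V_B − V_A).
At A: distance to the source charge is 0.150 m; V_A = kq₁/r = -2.60×10⁵ V.
At B: distance to the source charge is 1.12 m; V_B = kq₁/r = -3.48×10⁴ V.
ΔV = V_B − V_A = 2.25×10⁵ V.
W_ext = qΔV = (-3.65×10⁻⁶ C)(2.25×10⁵ V) = -0.822 J.

-0.822 J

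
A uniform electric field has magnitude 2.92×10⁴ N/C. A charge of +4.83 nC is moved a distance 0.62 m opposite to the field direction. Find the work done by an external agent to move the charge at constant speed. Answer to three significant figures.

The potential change for a displacement 0.62 m opposite to the field direction is ΔV = +Ed = 1.81×10⁴ V.
W_ext = qΔV = 8.74×10⁻⁵ J.

8.74×10⁻⁵ J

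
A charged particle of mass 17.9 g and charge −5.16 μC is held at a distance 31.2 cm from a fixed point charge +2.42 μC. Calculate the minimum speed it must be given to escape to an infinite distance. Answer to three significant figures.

6.34 m/s

To just escape, total mechanical energy must reach zero at infinity: ½mv²_min + U = 0, so ½mv²_min = −U = |kQq|/r.
|U| = |kQq|/r = (8.99×10⁹ N·m²/C²)(2.42×10⁻⁶)(5.16×10⁻⁶)/(0.312) = 0.360 J.
v_min = √(2|U|/m) = √(2·0.360/0.0179) = 6.34 m/s.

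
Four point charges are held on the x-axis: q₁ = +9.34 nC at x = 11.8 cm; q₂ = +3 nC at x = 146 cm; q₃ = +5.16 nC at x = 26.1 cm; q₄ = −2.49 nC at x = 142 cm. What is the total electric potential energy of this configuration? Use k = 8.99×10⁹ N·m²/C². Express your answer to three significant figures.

1.39×10⁻⁶ J

The work to assemble the configuration equals its total potential energy, U = Σ kqᵢqⱼ/rᵢⱼ over all pairs.
Pair separations: r₁₂ = 1.34 m, r₁₃ = 0.143 m, r₁₄ = 1.30 m, r₂₃ = 1.20 m, r₂₄ = 0.0400 m, r₃₄ = 1.16 m.
Summing all 6 pair terms gives U = 1.39×10⁻⁶ J.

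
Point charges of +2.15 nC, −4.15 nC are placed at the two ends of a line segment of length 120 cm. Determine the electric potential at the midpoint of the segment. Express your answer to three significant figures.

The total potential is the scalar sum of each charge's contribution, V = Σ kqᵢ/rᵢ.
Each charge is 0.600 m from the midpoint.
V = k[(2.15×10⁻⁹)/(0.600) + (-4.15×10⁻⁹)/(0.600)] = -30.0 V.

-30.0 V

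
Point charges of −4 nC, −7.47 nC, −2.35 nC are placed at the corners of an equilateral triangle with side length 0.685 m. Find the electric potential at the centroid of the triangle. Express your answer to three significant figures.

-314 V

The total potential is the scalar sum of each charge's contribution, V = Σ kqᵢ/rᵢ.
The distance from each vertex to the centroid is a/√3 = 0.395 m.
V = k[(-4.00×10⁻⁹)/(0.395) + (-7.47×10⁻⁹)/(0.395) + (-2.35×10⁻⁹)/(0.395)] = -314 V.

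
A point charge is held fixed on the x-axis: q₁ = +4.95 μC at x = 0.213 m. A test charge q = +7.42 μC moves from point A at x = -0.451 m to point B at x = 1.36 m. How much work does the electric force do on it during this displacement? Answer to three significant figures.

0.209 J

The work done by the electric force is W_field = −ΔU = −q(V_B − V_A) = q(V_A − V_B).
At A: distance to the source charge is 0.664 m; V_A = kq₁/r = 6.70×10⁴ V.
At B: distance to the source charge is 1.15 m; V_B = kq₁/r = 3.88×10⁴ V.
ΔV = V_B − V_A = -2.82×10⁴ V.
W_field = −qΔV = −(7.42×10⁻⁶ C)(-2.82×10⁴ V) = 0.209 J.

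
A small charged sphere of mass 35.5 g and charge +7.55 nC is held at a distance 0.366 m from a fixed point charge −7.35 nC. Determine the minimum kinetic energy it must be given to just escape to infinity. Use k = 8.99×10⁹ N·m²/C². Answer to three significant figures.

1.36×10⁻⁶ J

To just escape, total mechanical energy must reach zero at infinity: ½mv²_min + U = 0, so ½mv²_min = −U = |kQq|/r.
|U| = |kQq|/r = (8.99×10⁹ N·m²/C²)(7.35×10⁻⁹)(7.55×10⁻⁹)/(0.366) = 1.36×10⁻⁶ J.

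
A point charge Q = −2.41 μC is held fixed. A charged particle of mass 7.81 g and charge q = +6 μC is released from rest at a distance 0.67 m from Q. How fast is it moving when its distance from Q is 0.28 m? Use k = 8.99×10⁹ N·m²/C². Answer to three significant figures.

8.32 m/s

Only the electrostatic force acts, so mechanical energy is conserved: ½mv² = U₁ − U₂ = kQq(1/r₁ − 1/r₂).
U₁ − U₂ = (8.99×10⁹ N·m²/C²)(-2.41×10⁻⁶ C)(6.00×10⁻⁶ C)(1/0.670 − 1/0.280) = 0.270 J.
v = √(2·0.270/7.81×10⁻³) = 8.32 m/s.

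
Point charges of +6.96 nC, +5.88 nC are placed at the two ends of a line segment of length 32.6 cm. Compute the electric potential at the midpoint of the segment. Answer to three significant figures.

708 V

The total potential is the scalar sum of each charge's contribution, V = Σ kqᵢ/rᵢ.
Each charge is 0.163 m from the midpoint.
V = k[(6.96×10⁻⁹)/(0.163) + (5.88×10⁻⁹)/(0.163)] = 708 V.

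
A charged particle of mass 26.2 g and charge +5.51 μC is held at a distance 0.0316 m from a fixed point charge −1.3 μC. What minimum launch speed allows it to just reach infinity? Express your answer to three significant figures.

To just escape, total mechanical energy must reach zero at infinity: ½mv²_min + U = 0, so ½mv²_min = −U = |kQq|/r.
|U| = |kQq|/r = (8.99×10⁹ N·m²/C²)(1.30×10⁻⁶)(5.51×10⁻⁶)/(0.0316) = 2.04 J.
v_min = √(2|U|/m) = √(2·2.04/0.0262) = 12.5 m/s.

12.5 m/s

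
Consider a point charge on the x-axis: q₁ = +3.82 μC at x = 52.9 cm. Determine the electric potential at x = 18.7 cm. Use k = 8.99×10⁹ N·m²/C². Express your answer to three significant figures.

1.00×10⁵ V

The total potential is the scalar sum of each charge's contribution, V = Σ kqᵢ/rᵢ.
V = k[(3.82×10⁻⁶)/(0.342)] = 1.00×10⁵ V.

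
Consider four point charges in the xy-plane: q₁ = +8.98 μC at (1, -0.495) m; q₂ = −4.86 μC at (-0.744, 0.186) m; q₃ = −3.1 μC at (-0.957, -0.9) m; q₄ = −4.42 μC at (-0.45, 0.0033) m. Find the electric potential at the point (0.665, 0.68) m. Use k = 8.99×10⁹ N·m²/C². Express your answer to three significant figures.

The total potential is the scalar sum of each charge's contribution, V = Σ kqᵢ/rᵢ.
Distances from the field point to each charge: r₁ = 1.22 m, r₂ = 1.49 m, r₃ = 2.26 m, r₄ = 1.30 m.
V = k[(8.98×10⁻⁶)/(1.22) + (-4.86×10⁻⁶)/(1.49) + (-3.10×10⁻⁶)/(2.26) + (-4.42×10⁻⁶)/(1.30)] = -5960 V.

-5960 V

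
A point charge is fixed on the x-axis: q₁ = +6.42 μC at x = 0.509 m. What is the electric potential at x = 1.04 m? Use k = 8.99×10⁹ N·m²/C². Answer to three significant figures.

1.09×10⁵ V

The total potential is the scalar sum of each charge's contribution, V = Σ kqᵢ/rᵢ.
V = k[(6.42×10⁻⁶)/(0.531)] = 1.09×10⁵ V.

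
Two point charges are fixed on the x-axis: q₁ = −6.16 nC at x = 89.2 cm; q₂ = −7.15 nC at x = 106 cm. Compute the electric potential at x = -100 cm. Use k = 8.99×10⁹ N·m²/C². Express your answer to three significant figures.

Electric potential is a scalar, so the contributions from each charge add algebraically: V = Σ kqᵢ/rᵢ.
Distances from the field point to each charge: r₁ = 1.89 m, r₂ = 2.06 m.
V = k[(-6.16×10⁻⁹)/(1.89) + (-7.15×10⁻⁹)/(2.06)] = -60.5 V.

-60.5 V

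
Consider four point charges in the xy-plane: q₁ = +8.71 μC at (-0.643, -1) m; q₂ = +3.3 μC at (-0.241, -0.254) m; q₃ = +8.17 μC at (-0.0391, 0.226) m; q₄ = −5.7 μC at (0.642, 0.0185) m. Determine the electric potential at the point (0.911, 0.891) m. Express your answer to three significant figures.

Electric potential is a scalar, so the contributions from each charge add algebraically: V = Σ kqᵢ/rᵢ.
Distances from the field point to each charge: r₁ = 2.45 m, r₂ = 1.62 m, r₃ = 1.16 m, r₄ = 0.913 m.
V = k[(8.71×10⁻⁶)/(2.45) + (3.30×10⁻⁶)/(1.62) + (8.17×10⁻⁶)/(1.16) + (-5.70×10⁻⁶)/(0.913)] = 5.75×10⁴ V.

5.75×10⁴ V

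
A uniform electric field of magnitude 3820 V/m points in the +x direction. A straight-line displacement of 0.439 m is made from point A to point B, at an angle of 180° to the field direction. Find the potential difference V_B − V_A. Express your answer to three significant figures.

1680 V

Only the component of displacement along E changes the potential: ΔV = −E·d·cosθ.
ΔV = −(3820 V/m)(0.439 m)cos180° = 1680 V.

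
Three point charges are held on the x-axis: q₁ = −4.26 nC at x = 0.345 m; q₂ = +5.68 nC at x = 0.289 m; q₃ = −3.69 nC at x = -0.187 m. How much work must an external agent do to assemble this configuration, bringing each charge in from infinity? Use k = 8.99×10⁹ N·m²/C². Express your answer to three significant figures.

-4.01×10⁻⁶ J

The assembly work is the sum of pairwise potential energies, U = Σ_{i<j} kqᵢqⱼ/rᵢⱼ.
Pair separations: r₁₂ = 0.0560 m, r₁₃ = 0.532 m, r₂₃ = 0.476 m.
U = (-3.88×10⁻⁶) + (2.66×10⁻⁷) + (-3.96×10⁻⁷) = -4.01×10⁻⁶ J.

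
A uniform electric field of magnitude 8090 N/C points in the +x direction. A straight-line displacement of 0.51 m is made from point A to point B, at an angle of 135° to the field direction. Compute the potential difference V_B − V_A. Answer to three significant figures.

Only the component of displacement along E changes the potential: ΔV = −E·d·cosθ.
ΔV = −(8090 V/m)(0.510 m)cos135° = 2920 V.

2920 V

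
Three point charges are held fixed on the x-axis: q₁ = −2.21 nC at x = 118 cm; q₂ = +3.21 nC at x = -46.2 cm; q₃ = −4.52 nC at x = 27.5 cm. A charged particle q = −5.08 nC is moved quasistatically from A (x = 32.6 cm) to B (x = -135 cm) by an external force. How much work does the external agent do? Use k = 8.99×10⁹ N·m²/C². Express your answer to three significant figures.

-3.98×10⁻⁶ J

For quasistatic motion the external work equals the change in potential energy: W_ext = qΔV = q(V_B − V_A).
At A: distances to the source charges are 0.854 m, 0.788 m, 0.0510 m; V_A = Σ kqᵢ/rᵢ = -783 V.
At B: distances to the source charges are 2.53 m, 0.888 m, 1.62 m; V_B = Σ kqᵢ/rᵢ = -0.361 V.
ΔV = V_B − V_A = 783 V.
W_ext = qΔV = (-5.08×10⁻⁹ C)(783 V) = -3.98×10⁻⁶ J.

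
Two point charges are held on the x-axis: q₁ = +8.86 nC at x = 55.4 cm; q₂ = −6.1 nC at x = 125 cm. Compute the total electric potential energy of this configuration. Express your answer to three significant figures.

-6.98×10⁻⁷ J

The work to assemble the configuration equals its total potential energy, U = Σ kqᵢqⱼ/rᵢⱼ over all pairs.
Pair separations: r₁₂ = 0.696 m.
U = (-6.98×10⁻⁷) = -6.98×10⁻⁷ J.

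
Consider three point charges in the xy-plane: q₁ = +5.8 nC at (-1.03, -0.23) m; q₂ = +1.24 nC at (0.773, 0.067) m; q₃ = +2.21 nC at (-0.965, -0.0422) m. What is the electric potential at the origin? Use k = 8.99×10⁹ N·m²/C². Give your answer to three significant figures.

84.3 V

The total potential is the scalar sum of each charge's contribution, V = Σ kqᵢ/rᵢ.
Distances from the field point to each charge: r₁ = 1.06 m, r₂ = 0.776 m, r₃ = 0.966 m.
V = k[(5.80×10⁻⁹)/(1.06) + (1.24×10⁻⁹)/(0.776) + (2.21×10⁻⁹)/(0.966)] = 84.3 V.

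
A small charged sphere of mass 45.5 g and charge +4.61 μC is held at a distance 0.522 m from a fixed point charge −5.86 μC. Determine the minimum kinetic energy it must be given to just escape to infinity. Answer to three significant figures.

0.465 J

To just escape, total mechanical energy must reach zero at infinity: ½mv²_min + U = 0, so ½mv²_min = −U = |kQq|/r.
|U| = |kQq|/r = (8.99×10⁹ N·m²/C²)(5.86×10⁻⁶)(4.61×10⁻⁶)/(0.522) = 0.465 J.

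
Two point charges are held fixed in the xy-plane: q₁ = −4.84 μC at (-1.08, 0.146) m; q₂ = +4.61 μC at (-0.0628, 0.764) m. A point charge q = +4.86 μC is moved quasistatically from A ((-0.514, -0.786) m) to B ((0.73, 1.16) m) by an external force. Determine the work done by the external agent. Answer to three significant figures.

For quasistatic motion the external work equals the change in potential energy: W_ext = qΔV = q(V_B − V_A).
At A: distances to the source charges are 1.09 m, 1.61 m; V_A = Σ kqᵢ/rᵢ = -1.42×10⁴ V.
At B: distances to the source charges are 2.07 m, 0.886 m; V_B = Σ kqᵢ/rᵢ = 2.58×10⁴ V.
ΔV = V_B − V_A = 4.00×10⁴ V.
W_ext = qΔV = (4.86×10⁻⁶ C)(4.00×10⁴ V) = 0.195 J.

0.195 J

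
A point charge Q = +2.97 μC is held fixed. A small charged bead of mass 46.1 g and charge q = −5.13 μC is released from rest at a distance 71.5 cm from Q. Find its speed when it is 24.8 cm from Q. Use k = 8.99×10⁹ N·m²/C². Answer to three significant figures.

3.96 m/s

Only the electrostatic force acts, so mechanical energy is conserved: ½mv² = U₁ − U₂ = kQq(1/r₁ − 1/r₂).
U₁ − U₂ = (8.99×10⁹ N·m²/C²)(2.97×10⁻⁶ C)(-5.13×10⁻⁶ C)(1/0.715 − 1/0.248) = 0.361 J.
v = √(2·0.361/0.0461) = 3.96 m/s.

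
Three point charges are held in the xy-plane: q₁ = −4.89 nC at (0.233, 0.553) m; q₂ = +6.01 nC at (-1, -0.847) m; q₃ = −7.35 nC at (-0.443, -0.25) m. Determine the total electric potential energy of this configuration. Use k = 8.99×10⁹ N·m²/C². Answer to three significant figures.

-3.20×10⁻⁷ J

The assembly work is the sum of pairwise potential energies, U = Σ_{i<j} kqᵢqⱼ/rᵢⱼ.
Pair separations: r₁₂ = 1.87 m, r₁₃ = 1.05 m, r₂₃ = 0.816 m.
U = (-1.42×10⁻⁷) + (3.08×10⁻⁷) + (-4.86×10⁻⁷) = -3.20×10⁻⁷ J.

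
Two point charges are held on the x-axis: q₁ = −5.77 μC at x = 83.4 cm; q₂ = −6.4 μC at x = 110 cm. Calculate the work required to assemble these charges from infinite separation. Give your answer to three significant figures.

The assembly work is the sum of pairwise potential energies, U = Σ_{i<j} kqᵢqⱼ/rᵢⱼ.
Pair separations: r₁₂ = 0.266 m.
U = (1.25) = 1.25 J.

1.25 J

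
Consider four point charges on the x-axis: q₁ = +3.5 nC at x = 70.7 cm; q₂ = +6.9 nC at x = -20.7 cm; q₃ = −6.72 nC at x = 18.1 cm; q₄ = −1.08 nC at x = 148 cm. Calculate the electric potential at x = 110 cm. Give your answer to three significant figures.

36.2 V

Electric potential is a scalar, so the contributions from each charge add algebraically: V = Σ kqᵢ/rᵢ.
Distances from the field point to each charge: r₁ = 0.393 m, r₂ = 1.31 m, r₃ = 0.919 m, r₄ = 0.380 m.
V = k[(3.50×10⁻⁹)/(0.393) + (6.90×10⁻⁹)/(1.31) + (-6.72×10⁻⁹)/(0.919) + (-1.08×10⁻⁹)/(0.380)] = 36.2 V.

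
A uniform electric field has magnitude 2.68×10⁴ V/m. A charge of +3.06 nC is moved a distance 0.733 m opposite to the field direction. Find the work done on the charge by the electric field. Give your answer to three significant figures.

-6.01×10⁻⁵ J

The potential change for a displacement 0.733 m opposite to the field direction is ΔV = +Ed = 1.96×10⁴ V.
W_field = −qΔV = -6.01×10⁻⁵ J.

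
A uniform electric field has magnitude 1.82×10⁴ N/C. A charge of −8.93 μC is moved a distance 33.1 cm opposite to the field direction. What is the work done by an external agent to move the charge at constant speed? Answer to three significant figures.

The potential change for a displacement 33.1 cm opposite to the field direction is ΔV = +Ed = 6020 V.
W_ext = qΔV = -0.0538 J.

-0.0538 J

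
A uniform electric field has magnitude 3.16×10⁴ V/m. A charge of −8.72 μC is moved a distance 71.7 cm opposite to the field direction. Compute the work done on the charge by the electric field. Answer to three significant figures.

0.198 J

The potential change for a displacement 71.7 cm opposite to the field direction is ΔV = +Ed = 2.27×10⁴ V.
W_field = −qΔV = 0.198 J.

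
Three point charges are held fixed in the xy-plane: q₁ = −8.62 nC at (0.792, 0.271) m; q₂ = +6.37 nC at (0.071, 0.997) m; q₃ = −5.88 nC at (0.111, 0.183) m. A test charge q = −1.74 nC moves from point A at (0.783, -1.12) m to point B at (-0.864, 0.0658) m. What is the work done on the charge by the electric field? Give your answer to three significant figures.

The work done by the electric force is W_field = −ΔU = −q(V_B − V_A) = q(V_A − V_B).
At A: distances to the source charges are 1.39 m, 2.23 m, 1.47 m; V_A = Σ kqᵢ/rᵢ = -66.1 V.
At B: distances to the source charges are 1.67 m, 1.32 m, 0.982 m; V_B = Σ kqᵢ/rᵢ = -56.9 V.
ΔV = V_B − V_A = 9.25 V.
W_field = −qΔV = −(-1.74×10⁻⁹ C)(9.25 V) = 1.61×10⁻⁸ J.

1.61×10⁻⁸ J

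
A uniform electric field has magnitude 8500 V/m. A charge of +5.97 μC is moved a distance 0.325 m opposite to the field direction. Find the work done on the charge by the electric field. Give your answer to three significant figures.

The potential change for a displacement 0.325 m opposite to the field direction is ΔV = +Ed = 2760 V.
W_field = −qΔV = -0.0165 J.

-0.0165 J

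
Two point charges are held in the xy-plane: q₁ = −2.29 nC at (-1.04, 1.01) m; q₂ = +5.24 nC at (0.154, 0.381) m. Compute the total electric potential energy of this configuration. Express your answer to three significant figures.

The work to assemble the configuration equals its total potential energy, U = Σ kqᵢqⱼ/rᵢⱼ over all pairs.
Pair separations: r₁₂ = 1.35 m.
U = (-7.99×10⁻⁸) = -7.99×10⁻⁸ J.

-7.99×10⁻⁸ J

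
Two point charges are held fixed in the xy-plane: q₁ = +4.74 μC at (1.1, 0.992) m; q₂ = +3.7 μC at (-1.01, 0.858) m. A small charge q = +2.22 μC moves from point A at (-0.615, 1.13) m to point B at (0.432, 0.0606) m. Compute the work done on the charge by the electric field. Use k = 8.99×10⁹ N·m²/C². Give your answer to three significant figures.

0.0816 J

The work done by the electric force is W_field = −ΔU = −q(V_B − V_A) = q(V_A − V_B).
At A: distances to the source charges are 1.72 m, 0.480 m; V_A = Σ kqᵢ/rᵢ = 9.41×10⁴ V.
At B: distances to the source charges are 1.15 m, 1.65 m; V_B = Σ kqᵢ/rᵢ = 5.74×10⁴ V.
ΔV = V_B − V_A = -3.68×10⁴ V.
W_field = −qΔV = −(2.22×10⁻⁶ C)(-3.68×10⁴ V) = 0.0816 J.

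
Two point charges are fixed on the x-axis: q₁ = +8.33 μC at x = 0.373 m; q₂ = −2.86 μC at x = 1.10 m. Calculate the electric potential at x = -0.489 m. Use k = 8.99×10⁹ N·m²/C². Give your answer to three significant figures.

7.07×10⁴ V

Electric potential is a scalar, so the contributions from each charge add algebraically: V = Σ kqᵢ/rᵢ.
Distances from the field point to each charge: r₁ = 0.862 m, r₂ = 1.59 m.
V = k[(8.33×10⁻⁶)/(0.862) + (-2.86×10⁻⁶)/(1.59)] = 7.07×10⁴ V.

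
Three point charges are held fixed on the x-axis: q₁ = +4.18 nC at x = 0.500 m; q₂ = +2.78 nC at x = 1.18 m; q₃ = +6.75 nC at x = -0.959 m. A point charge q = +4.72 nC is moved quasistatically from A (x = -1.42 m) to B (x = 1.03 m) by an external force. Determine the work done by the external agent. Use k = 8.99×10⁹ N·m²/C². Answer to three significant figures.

5.06×10⁻⁷ J

For quasistatic motion the external work equals the change in potential energy: W_ext = qΔV = q(V_B − V_A).
At A: distances to the source charges are 1.92 m, 2.60 m, 0.461 m; V_A = Σ kqᵢ/rᵢ = 161 V.
At B: distances to the source charges are 0.530 m, 0.150 m, 1.99 m; V_B = Σ kqᵢ/rᵢ = 268 V.
ΔV = V_B − V_A = 107 V.
W_ext = qΔV = (4.72×10⁻⁹ C)(107 V) = 5.06×10⁻⁷ J.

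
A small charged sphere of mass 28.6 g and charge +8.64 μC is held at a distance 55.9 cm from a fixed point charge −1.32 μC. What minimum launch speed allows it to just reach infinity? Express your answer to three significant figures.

3.58 m/s

To just escape, total mechanical energy must reach zero at infinity: ½mv²_min + U = 0, so ½mv²_min = −U = |kQq|/r.
|U| = |kQq|/r = (8.99×10⁹ N·m²/C²)(1.32×10⁻⁶)(8.64×10⁻⁶)/(0.559) = 0.183 J.
v_min = √(2|U|/m) = √(2·0.183/0.0286) = 3.58 m/s.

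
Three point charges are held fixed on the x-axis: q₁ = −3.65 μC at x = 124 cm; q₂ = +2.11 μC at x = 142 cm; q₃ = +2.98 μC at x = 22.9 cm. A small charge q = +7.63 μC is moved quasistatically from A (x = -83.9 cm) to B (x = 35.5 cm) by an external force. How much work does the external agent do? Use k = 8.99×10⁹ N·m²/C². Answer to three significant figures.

For quasistatic motion the external work equals the change in potential energy: W_ext = qΔV = q(V_B − V_A).
At A: distances to the source charges are 2.08 m, 2.26 m, 1.07 m; V_A = Σ kqᵢ/rᵢ = 1.77×10⁴ V.
At B: distances to the source charges are 0.885 m, 1.06 m, 0.126 m; V_B = Σ kqᵢ/rᵢ = 1.93×10⁵ V.
ΔV = V_B − V_A = 1.76×10⁵ V.
W_ext = qΔV = (7.63×10⁻⁶ C)(1.76×10⁵ V) = 1.34 J.

1.34 J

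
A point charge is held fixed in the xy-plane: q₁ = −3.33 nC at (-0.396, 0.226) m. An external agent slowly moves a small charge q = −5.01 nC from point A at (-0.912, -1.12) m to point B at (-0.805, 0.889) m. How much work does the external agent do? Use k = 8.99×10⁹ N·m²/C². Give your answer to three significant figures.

For quasistatic motion the external work equals the change in potential energy: W_ext = qΔV = q(V_B − V_A).
At A: distance to the source charge is 1.44 m; V_A = kq₁/r = -20.8 V.
At B: distance to the source charge is 0.779 m; V_B = kq₁/r = -38.4 V.
ΔV = V_B − V_A = -17.7 V.
W_ext = qΔV = (-5.01×10⁻⁹ C)(-17.7 V) = 8.85×10⁻⁸ J.

8.85×10⁻⁸ J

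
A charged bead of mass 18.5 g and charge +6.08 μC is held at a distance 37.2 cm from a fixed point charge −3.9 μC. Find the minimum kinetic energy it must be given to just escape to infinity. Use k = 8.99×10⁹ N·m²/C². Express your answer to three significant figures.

To just escape, total mechanical energy must reach zero at infinity: ½mv²_min + U = 0, so ½mv²_min = −U = |kQq|/r.
|U| = |kQq|/r = (8.99×10⁹ N·m²/C²)(3.90×10⁻⁶)(6.08×10⁻⁶)/(0.372) = 0.573 J.

0.573 J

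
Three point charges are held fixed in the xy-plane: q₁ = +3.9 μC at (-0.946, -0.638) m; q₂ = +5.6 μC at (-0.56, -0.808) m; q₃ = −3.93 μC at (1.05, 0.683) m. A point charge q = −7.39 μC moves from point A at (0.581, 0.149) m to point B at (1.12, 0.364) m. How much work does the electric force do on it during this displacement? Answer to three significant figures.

-0.538 J

The work done by the electric force is W_field = −ΔU = −q(V_B − V_A) = q(V_A − V_B).
At A: distances to the source charges are 1.72 m, 1.49 m, 0.711 m; V_A = Σ kqᵢ/rᵢ = 4500 V.
At B: distances to the source charges are 2.30 m, 2.05 m, 0.327 m; V_B = Σ kqᵢ/rᵢ = -6.83×10⁴ V.
ΔV = V_B − V_A = -7.28×10⁴ V.
W_field = −qΔV = −(-7.39×10⁻⁶ C)(-7.28×10⁴ V) = -0.538 J.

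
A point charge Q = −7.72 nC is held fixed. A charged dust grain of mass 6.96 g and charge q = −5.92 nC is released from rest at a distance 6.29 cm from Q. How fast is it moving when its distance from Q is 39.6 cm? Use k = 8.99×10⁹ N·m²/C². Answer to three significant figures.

Only the electrostatic force acts, so mechanical energy is conserved: ½mv² = U₁ − U₂ = kQq(1/r₁ − 1/r₂).
U₁ − U₂ = (8.99×10⁹ N·m²/C²)(-7.72×10⁻⁹ C)(-5.92×10⁻⁹ C)(1/0.0629 − 1/0.396) = 5.49×10⁻⁶ J.
v = √(2·5.49×10⁻⁶/6.96×10⁻³) = 0.0397 m/s.

0.0397 m/s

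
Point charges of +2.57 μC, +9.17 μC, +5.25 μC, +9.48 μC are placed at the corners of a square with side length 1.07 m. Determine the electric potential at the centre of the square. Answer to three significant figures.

3.15×10⁵ V

Electric potential is a scalar, so the contributions from each charge add algebraically: V = Σ kqᵢ/rᵢ.
The distance from each corner to the centre is a√2/2 = 0.757 m.
V = k[(2.57×10⁻⁶)/(0.757) + (9.17×10⁻⁶)/(0.757) + (5.25×10⁻⁶)/(0.757) + (9.48×10⁻⁶)/(0.757)] = 3.15×10⁵ V.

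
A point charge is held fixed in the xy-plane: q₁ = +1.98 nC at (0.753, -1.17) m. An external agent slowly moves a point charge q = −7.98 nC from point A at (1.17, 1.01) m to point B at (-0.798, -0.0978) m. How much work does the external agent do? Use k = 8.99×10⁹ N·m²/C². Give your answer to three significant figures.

-1.13×10⁻⁸ J

For quasistatic motion the external work equals the change in potential energy: W_ext = qΔV = q(V_B − V_A).
At A: distance to the source charge is 2.22 m; V_A = kq₁/r = 8.02 V.
At B: distance to the source charge is 1.89 m; V_B = kq₁/r = 9.44 V.
ΔV = V_B − V_A = 1.42 V.
W_ext = qΔV = (-7.98×10⁻⁹ C)(1.42 V) = -1.13×10⁻⁸ J.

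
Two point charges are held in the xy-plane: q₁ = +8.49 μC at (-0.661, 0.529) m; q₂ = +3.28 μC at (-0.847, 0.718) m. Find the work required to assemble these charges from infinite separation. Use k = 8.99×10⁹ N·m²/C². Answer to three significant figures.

The work to assemble the configuration equals its total potential energy, U = Σ kqᵢqⱼ/rᵢⱼ over all pairs.
Pair separations: r₁₂ = 0.265 m.
U = (0.944) = 0.944 J.

0.944 J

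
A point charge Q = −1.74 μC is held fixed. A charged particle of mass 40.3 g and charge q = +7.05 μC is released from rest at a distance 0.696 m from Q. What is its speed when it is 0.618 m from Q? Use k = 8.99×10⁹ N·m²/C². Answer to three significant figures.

Only the electrostatic force acts, so mechanical energy is conserved: ½mv² = U₁ − U₂ = kQq(1/r₁ − 1/r₂).
U₁ − U₂ = (8.99×10⁹ N·m²/C²)(-1.74×10⁻⁶ C)(7.05×10⁻⁶ C)(1/0.696 − 1/0.618) = 0.0200 J.
v = √(2·0.0200/0.0403) = 0.996 m/s.

0.996 m/s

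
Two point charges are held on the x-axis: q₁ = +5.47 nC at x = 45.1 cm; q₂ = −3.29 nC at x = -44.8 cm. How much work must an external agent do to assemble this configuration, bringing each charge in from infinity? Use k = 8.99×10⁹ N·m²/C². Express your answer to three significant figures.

The assembly work is the sum of pairwise potential energies, U = Σ_{i<j} kqᵢqⱼ/rᵢⱼ.
Pair separations: r₁₂ = 0.899 m.
U = (-1.80×10⁻⁷) = -1.80×10⁻⁷ J.

-1.80×10⁻⁷ J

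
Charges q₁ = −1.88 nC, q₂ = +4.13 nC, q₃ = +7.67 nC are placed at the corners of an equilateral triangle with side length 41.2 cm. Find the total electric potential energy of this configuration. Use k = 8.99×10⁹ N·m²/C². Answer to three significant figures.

The assembly work is the sum of pairwise potential energies, U = Σ_{i<j} kqᵢqⱼ/rᵢⱼ.
All three pair separations equal the side length, 0.412 m.
U = (-1.69×10⁻⁷) + (-3.15×10⁻⁷) + (6.91×10⁻⁷) = 2.07×10⁻⁷ J.

2.07×10⁻⁷ J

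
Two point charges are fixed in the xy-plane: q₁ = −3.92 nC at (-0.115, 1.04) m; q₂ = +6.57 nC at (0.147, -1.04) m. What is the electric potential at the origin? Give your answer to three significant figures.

The total potential is the scalar sum of each charge's contribution, V = Σ kqᵢ/rᵢ.
Distances from the field point to each charge: r₁ = 1.05 m, r₂ = 1.05 m.
V = k[(-3.92×10⁻⁹)/(1.05) + (6.57×10⁻⁹)/(1.05)] = 22.6 V.

22.6 V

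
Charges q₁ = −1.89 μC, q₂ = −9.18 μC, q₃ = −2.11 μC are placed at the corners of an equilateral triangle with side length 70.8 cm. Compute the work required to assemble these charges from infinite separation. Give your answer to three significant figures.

The work to assemble the configuration equals its total potential energy, U = Σ kqᵢqⱼ/rᵢⱼ over all pairs.
All three pair separations equal the side length, 0.708 m.
U = (0.220) + (0.0506) + (0.246) = 0.517 J.

0.517 J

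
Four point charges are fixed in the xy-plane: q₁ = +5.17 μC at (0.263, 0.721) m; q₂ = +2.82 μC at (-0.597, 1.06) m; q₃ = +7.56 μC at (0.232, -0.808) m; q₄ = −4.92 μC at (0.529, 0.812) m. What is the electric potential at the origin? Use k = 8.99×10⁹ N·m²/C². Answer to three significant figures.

1.17×10⁵ V

The total potential is the scalar sum of each charge's contribution, V = Σ kqᵢ/rᵢ.
Distances from the field point to each charge: r₁ = 0.767 m, r₂ = 1.22 m, r₃ = 0.841 m, r₄ = 0.969 m.
V = k[(5.17×10⁻⁶)/(0.767) + (2.82×10⁻⁶)/(1.22) + (7.56×10⁻⁶)/(0.841) + (-4.92×10⁻⁶)/(0.969)] = 1.17×10⁵ V.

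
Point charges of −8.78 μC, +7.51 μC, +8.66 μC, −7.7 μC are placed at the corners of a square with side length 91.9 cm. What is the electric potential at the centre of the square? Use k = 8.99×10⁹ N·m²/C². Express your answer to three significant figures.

-4290 V

Electric potential is a scalar, so the contributions from each charge add algebraically: V = Σ kqᵢ/rᵢ.
The distance from each corner to the centre is a√2/2 = 0.650 m.
V = k[(-8.78×10⁻⁶)/(0.650) + (7.51×10⁻⁶)/(0.650) + (8.66×10⁻⁶)/(0.650) + (-7.70×10⁻⁶)/(0.650)] = -4290 V.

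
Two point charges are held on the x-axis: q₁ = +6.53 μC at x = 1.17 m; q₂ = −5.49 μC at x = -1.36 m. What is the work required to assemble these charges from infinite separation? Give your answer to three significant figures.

The assembly work is the sum of pairwise potential energies, U = Σ_{i<j} kqᵢqⱼ/rᵢⱼ.
Pair separations: r₁₂ = 2.53 m.
U = (-0.127) = -0.127 J.

-0.127 J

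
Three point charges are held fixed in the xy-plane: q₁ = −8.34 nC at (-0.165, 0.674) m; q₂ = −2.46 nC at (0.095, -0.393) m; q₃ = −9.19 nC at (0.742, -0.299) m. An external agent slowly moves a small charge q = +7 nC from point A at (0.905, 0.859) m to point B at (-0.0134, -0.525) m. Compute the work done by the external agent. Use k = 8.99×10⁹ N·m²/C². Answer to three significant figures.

For quasistatic motion the external work equals the change in potential energy: W_ext = qΔV = q(V_B − V_A).
At A: distances to the source charges are 1.09 m, 1.49 m, 1.17 m; V_A = Σ kqᵢ/rᵢ = -155 V.
At B: distances to the source charges are 1.21 m, 0.171 m, 0.788 m; V_B = Σ kqᵢ/rᵢ = -296 V.
ΔV = V_B − V_A = -142 V.
W_ext = qΔV = (7.00×10⁻⁹ C)(-142 V) = -9.92×10⁻⁷ J.

-9.92×10⁻⁷ J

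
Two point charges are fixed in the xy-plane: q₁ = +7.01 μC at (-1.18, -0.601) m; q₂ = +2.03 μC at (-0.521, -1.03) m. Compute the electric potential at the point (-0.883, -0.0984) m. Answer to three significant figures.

The total potential is the scalar sum of each charge's contribution, V = Σ kqᵢ/rᵢ.
Distances from the field point to each charge: r₁ = 0.584 m, r₂ = 0.999 m.
V = k[(7.01×10⁻⁶)/(0.584) + (2.03×10⁻⁶)/(0.999)] = 1.26×10⁵ V.

1.26×10⁵ V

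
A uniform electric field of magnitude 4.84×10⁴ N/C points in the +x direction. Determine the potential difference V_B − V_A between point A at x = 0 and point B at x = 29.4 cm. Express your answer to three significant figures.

In a uniform field, potential decreases in the direction of E: V_B − V_A = −E·Δx.
V_B − V_A = −(4.84×10⁴ V/m)(0.294 m) = -1.42×10⁴ V.

-1.42×10⁴ V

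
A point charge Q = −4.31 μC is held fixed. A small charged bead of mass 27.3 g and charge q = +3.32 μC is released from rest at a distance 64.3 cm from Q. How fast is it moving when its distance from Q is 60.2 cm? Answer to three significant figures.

Only the electrostatic force acts, so mechanical energy is conserved: ½mv² = U₁ − U₂ = kQq(1/r₁ − 1/r₂).
U₁ − U₂ = (8.99×10⁹ N·m²/C²)(-4.31×10⁻⁶ C)(3.32×10⁻⁶ C)(1/0.643 − 1/0.602) = 0.0136 J.
v = √(2·0.0136/0.0273) = 0.999 m/s.

0.999 m/s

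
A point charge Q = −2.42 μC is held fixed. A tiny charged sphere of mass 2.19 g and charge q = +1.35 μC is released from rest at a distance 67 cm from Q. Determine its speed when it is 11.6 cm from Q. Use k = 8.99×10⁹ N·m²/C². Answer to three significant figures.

Only the electrostatic force acts, so mechanical energy is conserved: ½mv² = U₁ − U₂ = kQq(1/r₁ − 1/r₂).
U₁ − U₂ = (8.99×10⁹ N·m²/C²)(-2.42×10⁻⁶ C)(1.35×10⁻⁶ C)(1/0.670 − 1/0.116) = 0.209 J.
v = √(2·0.209/2.19×10⁻³) = 13.8 m/s.

13.8 m/s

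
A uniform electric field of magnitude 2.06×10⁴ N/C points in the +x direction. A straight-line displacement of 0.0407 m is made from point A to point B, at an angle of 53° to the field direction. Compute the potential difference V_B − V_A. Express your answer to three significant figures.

-505 V

Only the component of displacement along E changes the potential: ΔV = −E·d·cosθ.
ΔV = −(2.06×10⁴ V/m)(0.0407 m)cos53° = -505 V.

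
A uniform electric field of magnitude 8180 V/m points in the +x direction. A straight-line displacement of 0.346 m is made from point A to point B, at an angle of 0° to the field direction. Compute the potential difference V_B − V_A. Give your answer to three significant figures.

-2830 V

Only the component of displacement along E changes the potential: ΔV = −E·d·cosθ.
ΔV = −(8180 V/m)(0.346 m)cos0° = -2830 V.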